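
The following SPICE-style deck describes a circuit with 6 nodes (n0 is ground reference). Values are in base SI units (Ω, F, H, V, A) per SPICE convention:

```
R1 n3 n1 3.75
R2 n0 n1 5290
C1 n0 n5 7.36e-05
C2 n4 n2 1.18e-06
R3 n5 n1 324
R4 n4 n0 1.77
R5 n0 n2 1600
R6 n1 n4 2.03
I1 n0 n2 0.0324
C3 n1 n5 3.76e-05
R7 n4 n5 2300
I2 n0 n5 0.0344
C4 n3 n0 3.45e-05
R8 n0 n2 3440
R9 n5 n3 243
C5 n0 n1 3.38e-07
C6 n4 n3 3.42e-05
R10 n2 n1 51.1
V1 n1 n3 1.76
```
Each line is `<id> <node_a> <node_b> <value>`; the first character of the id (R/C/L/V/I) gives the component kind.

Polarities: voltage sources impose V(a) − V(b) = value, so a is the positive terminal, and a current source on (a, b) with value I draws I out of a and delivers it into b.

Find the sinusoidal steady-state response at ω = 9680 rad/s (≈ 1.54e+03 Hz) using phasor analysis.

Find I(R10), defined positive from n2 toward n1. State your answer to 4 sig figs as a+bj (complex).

0.02306-0.02139j A

Apply KCL at each of the 5 non-ground nodes and solve the resulting linear system.
Node n1: branches {R1, R2, R3, R6, C3, C5, R10, V1} → V_1 = 1.158+0.3179j
Node n2: branches {C2, R5, I1, R8, R10} → V_2 = 2.336-0.7753j
Node n3: branches {R1, C4, R9, C6, V1} → V_3 = -0.6023+0.3179j
Node n4: branches {C2, R4, R6, R7, C6} → V_4 = 0.4011-0.1450j
Node n5: branches {C1, R3, C3, R7, I2, R9} → V_5 = 0.3930+0.07715j
Source currents: i(V1)=-0.7329-0.5324j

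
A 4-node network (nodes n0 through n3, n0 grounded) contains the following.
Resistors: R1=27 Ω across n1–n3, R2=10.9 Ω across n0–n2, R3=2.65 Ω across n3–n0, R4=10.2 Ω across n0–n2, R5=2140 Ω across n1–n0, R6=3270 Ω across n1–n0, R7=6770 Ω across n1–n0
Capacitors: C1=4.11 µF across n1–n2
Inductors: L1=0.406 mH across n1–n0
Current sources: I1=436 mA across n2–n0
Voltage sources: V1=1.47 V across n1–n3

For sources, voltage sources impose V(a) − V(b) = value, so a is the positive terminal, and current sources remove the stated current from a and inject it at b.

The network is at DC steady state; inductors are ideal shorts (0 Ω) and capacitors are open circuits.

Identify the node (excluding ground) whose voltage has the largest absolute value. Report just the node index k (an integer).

Apply KCL at each of the 3 non-ground nodes and solve the resulting linear system.
Node n1: branches {R1, C1, L1, R5, R6, R7, V1} → V_1 = 0.000
Node n2: branches {C1, R2, I1, R4} → V_2 = -2.297
Node n3: branches {R1, R3, V1} → V_3 = -1.470
Source currents: i(L1)=0.5547, i(V1)=-0.6092

2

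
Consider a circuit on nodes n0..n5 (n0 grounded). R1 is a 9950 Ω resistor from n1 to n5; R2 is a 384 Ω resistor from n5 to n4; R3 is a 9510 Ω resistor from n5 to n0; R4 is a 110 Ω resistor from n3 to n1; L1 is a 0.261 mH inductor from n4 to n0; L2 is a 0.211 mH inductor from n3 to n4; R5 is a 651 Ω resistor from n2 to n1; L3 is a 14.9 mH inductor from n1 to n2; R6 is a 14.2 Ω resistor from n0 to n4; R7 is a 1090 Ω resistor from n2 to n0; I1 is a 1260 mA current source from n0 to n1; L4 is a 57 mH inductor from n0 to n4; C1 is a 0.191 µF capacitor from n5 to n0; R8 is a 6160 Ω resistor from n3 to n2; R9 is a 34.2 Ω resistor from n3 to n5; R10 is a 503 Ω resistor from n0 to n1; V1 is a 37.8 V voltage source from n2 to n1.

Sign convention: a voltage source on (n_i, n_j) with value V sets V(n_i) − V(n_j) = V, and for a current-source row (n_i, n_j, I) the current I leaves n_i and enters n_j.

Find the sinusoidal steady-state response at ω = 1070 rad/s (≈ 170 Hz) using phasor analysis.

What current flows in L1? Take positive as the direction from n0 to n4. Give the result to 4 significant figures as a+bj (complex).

MNA unknowns: 5 node voltages V₁..V_5 plus 1 source current (V1)
R1: Y=0.0001005+0.000j on G[1,5]
R2: Y=0.002604+0.000j on G[5,4]
R3: Y=0.0001052+0.000j on G[5,0]
R4: Y=0.009091+0.000j on G[3,1]
L1: Y=0.000-3.581j on G[4,0]
L2: Y=0.000-4.429j on G[3,4]
R5: Y=0.001536+0.000j on G[2,1]
L3: Y=0.000-0.06272j on G[1,2]
R6: Y=0.07042+0.000j on G[0,4]
R7: Y=0.0009174+0.000j on G[2,0]
I1: z[0]−=1.26, z[1]+=1.26
L4: Y=0.000-0.01640j on G[0,4]
C1: Y=0.000+0.0002044j on G[5,0]
R8: Y=0.0001623+0.000j on G[3,2]
R9: Y=0.02924+0.000j on G[3,5]
R10: Y=0.001988+0.000j on G[0,1]
V1: row V2−V1=37.8, i_V1 at 2,1
solve → V1=99.46+0.3595j, V2=137.3+0.3595j, V3=0.005789+0.4714j, V4=0.005416+0.2602j, V5=0.3205+0.4503j
aux → i_V1=-0.2063+2.371j

-0.9318+0.01939j A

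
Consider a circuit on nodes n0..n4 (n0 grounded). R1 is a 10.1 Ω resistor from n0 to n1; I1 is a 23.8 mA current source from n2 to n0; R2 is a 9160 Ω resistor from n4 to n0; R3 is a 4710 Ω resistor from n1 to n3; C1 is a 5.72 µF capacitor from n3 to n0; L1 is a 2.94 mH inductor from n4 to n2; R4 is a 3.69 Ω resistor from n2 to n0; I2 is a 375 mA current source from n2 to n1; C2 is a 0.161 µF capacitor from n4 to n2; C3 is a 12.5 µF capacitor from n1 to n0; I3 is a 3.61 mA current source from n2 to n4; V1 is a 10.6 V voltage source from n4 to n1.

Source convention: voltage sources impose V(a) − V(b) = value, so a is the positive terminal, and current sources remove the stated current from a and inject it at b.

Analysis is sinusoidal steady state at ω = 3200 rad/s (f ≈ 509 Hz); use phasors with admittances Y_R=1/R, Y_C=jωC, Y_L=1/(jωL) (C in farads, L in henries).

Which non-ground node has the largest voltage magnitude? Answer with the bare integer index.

4

MNA unknowns: 4 node voltages V₁..V_4 plus 1 source current (V1)
R1: Y=0.09901+0.000j on G[0,1]
I1: z[2]−=0.0238, z[0]+=0.0238
R2: Y=0.0001092+0.000j on G[4,0]
R3: Y=0.0002123+0.000j on G[1,3]
C1: Y=0.000+0.01830j on G[3,0]
L1: Y=0.000-0.1063j on G[4,2]
R4: Y=0.2710+0.000j on G[2,0]
I2: z[2]−=0.375, z[1]+=0.375
C2: Y=0.000+0.0005152j on G[4,2]
C3: Y=0.000+0.04000j on G[1,0]
I3: z[2]−=0.00361, z[4]+=0.00361
V1: row V4−V1=10.6, i_V1 at 4,1
solve → V1=-3.101+7.019j, V2=2.080-2.115j, V3=0.08099+0.03690j, V4=7.499+7.019j
aux → i_V1=-0.9634+0.5724j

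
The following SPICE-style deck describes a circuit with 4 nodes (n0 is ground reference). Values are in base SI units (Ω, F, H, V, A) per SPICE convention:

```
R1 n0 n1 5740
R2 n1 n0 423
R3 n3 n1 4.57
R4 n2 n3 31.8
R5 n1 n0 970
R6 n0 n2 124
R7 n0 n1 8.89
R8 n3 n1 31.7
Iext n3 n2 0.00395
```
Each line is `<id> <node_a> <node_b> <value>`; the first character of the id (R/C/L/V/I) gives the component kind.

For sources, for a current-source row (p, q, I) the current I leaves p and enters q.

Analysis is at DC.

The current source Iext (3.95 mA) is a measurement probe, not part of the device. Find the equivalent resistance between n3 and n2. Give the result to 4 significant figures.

Element admittances at DC:
  Y(R1) = 0.0001742 S between n0,n1
  Y(R2) = 0.002364 S between n1,n0
  Y(R3) = 0.2188 S between n3,n1
  Y(R4) = 0.03145 S between n2,n3
  Y(R5) = 0.001031 S between n1,n0
  Y(R6) = 0.008065 S between n0,n2
  Y(R7) = 0.1125 S between n0,n1
  Y(R8) = 0.03155 S between n3,n1
  Iext: injects 0.00395 A into n2 (from n3)
Assemble and solve the 3×3 MNA system:
  V(n1)=-0.006427  V(n2)=0.09249  V(n3)=-0.009406

R_eq = 25.80 Ω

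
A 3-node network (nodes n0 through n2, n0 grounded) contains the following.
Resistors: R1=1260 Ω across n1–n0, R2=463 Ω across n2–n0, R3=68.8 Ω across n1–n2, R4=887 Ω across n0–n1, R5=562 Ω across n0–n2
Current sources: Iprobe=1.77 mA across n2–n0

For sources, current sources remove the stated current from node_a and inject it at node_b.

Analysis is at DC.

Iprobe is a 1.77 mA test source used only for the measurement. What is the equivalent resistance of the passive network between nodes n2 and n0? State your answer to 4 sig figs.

Element admittances at DC:
  Y(R1) = 0.0007937 S between n1,n0
  Y(R2) = 0.002160 S between n2,n0
  Y(R3) = 0.01453 S between n1,n2
  Y(R4) = 0.001127 S between n0,n1
  Y(R5) = 0.001779 S between n0,n2
  Iprobe: injects 0.00177 A into n0 (from n2)
Assemble and solve the 2×2 MNA system:
  V(n1)=-0.2774  V(n2)=-0.3141

R_eq = 177.4 Ω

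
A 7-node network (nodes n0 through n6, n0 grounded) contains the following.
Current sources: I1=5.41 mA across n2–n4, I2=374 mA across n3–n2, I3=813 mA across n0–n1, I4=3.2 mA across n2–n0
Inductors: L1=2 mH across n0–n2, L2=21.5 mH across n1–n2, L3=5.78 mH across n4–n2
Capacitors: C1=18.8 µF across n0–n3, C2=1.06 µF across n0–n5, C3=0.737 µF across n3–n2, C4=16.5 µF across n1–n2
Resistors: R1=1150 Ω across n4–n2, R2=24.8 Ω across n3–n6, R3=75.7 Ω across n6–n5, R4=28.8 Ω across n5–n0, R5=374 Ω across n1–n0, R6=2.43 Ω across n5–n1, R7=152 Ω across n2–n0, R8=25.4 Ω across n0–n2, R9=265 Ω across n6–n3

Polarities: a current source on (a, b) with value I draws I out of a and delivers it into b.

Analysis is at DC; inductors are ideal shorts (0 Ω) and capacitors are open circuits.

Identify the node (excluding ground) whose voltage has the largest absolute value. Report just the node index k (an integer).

Element admittances at DC:
  I1: injects 0.00541 A into n4 (from n2)
  L1: short n0↔n2 (DC inductor)
  I2: injects 0.374 A into n2 (from n3)
  I3: injects 0.813 A into n1 (from n0)
  L2: short n1↔n2 (DC inductor)
  L3: short n4↔n2 (DC inductor)
  Y(C1) = 0.000 S between n0,n3
  Y(C2) = 0.000 S between n0,n5
  Y(R1) = 0.0008696 S between n4,n2
  Y(C3) = 0.000 S between n3,n2
  Y(R2) = 0.04032 S between n3,n6
  Y(R3) = 0.01321 S between n6,n5
  Y(R4) = 0.03472 S between n5,n0
  Y(R5) = 0.002674 S between n1,n0
  Y(R6) = 0.4115 S between n5,n1
  Y(R7) = 0.006579 S between n2,n0
  Y(R8) = 0.03937 S between n0,n2
  Y(C4) = 0.000 S between n1,n2
  Y(R9) = 0.003774 S between n6,n3
  I4: injects 0.0032 A into n0 (from n2)
Assemble and solve the 9×9 MNA system:
  V(n1)=0.000  V(n2)=0.000  V(n3)=-37.63  V(n4)=0.000  V(n5)=-0.8381  V(n6)=-29.15
  i(L1)=-0.8389  i(L2)=0.4681  i(L3)=0.005410

3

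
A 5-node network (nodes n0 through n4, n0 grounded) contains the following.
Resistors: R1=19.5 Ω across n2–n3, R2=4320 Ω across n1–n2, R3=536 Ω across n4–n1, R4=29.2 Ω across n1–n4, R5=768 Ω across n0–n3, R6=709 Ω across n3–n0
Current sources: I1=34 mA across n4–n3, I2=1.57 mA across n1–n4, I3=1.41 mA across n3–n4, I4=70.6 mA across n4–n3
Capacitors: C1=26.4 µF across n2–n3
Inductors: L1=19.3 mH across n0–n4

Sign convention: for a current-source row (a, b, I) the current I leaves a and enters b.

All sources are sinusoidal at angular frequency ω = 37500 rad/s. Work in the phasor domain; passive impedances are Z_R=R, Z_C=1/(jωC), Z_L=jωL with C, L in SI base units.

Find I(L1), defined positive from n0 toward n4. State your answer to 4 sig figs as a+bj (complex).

0.09293-0.01426j A

Apply KCL at each of the 4 non-ground nodes and solve the resulting linear system.
Node n1: branches {R2, I2, R3, R4} → V_1 = -10.08-66.86j
Node n2: branches {R1, R2, C1} → V_2 = 34.24-5.248j
Node n3: branches {R1, I1, I3, C1, R5, R6, I4} → V_3 = 34.26-5.258j
Node n4: branches {I1, I2, R3, I3, R4, L1, I4} → V_4 = -10.32-67.26j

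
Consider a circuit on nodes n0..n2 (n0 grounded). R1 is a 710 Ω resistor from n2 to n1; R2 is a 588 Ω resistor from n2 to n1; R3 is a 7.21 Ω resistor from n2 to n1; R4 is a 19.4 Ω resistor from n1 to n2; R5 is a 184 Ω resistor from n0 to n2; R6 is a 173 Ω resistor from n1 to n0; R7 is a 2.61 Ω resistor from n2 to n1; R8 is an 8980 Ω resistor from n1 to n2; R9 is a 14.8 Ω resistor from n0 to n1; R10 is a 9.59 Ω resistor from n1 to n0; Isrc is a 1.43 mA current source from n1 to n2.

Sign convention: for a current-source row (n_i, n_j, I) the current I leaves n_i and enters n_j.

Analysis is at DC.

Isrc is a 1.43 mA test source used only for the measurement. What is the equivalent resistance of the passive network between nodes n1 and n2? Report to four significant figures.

R_eq = 1.719 Ω

MNA unknowns: 2 node voltages V₁..V_2
R1: Y=0.001408 on G[2,1]
R2: Y=0.001701 on G[2,1]
R3: Y=0.1387 on G[2,1]
R4: Y=0.05155 on G[1,2]
R5: Y=0.005435 on G[0,2]
R6: Y=0.005780 on G[1,0]
R7: Y=0.3831 on G[2,1]
R8: Y=0.0001114 on G[1,2]
R9: Y=0.06757 on G[0,1]
R10: Y=0.1043 on G[1,0]
Isrc: z[1]−=0.00143, z[2]+=0.00143
solve → V1=-7.296e-05, V2=0.002385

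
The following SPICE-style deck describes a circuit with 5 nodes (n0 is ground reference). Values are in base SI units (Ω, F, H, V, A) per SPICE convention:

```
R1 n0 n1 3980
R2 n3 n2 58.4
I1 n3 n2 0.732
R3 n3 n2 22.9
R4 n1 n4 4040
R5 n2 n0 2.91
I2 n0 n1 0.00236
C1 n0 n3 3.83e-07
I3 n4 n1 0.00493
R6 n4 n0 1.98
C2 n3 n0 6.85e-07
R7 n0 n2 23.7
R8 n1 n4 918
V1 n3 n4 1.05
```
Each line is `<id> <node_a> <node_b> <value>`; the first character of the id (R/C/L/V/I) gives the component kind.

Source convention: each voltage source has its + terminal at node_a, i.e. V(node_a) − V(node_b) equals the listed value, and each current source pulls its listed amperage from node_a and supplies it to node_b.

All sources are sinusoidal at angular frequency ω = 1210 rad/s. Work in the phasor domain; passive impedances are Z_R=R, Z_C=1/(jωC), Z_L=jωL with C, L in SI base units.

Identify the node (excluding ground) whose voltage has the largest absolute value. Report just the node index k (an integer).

1

MNA unknowns: 4 node voltages V₁..V_4 plus 1 source current (V1)
R1: Y=0.0002513+0.000j on G[0,1]
R2: Y=0.01712+0.000j on G[3,2]
I1: z[3]−=0.732, z[2]+=0.732
R3: Y=0.04367+0.000j on G[3,2]
R4: Y=0.0002475+0.000j on G[1,4]
R5: Y=0.3436+0.000j on G[2,0]
I2: z[0]−=0.00236, z[1]+=0.00236
C1: Y=0.000+0.0004634j on G[0,3]
I3: z[4]−=0.00493, z[1]+=0.00493
R6: Y=0.5051+0.000j on G[4,0]
C2: Y=0.000+0.0008289j on G[3,0]
R7: Y=0.04219+0.000j on G[0,2]
R8: Y=0.001089+0.000j on G[1,4]
V1: row V3−V4=1.05, i_V1 at 3,4
solve → V1=3.555+0.0003519j, V2=1.614+5.689e-05j, V3=-0.1804+0.0004180j, V4=-1.230+0.0004180j
aux → i_V1=-0.6229+0.0002112j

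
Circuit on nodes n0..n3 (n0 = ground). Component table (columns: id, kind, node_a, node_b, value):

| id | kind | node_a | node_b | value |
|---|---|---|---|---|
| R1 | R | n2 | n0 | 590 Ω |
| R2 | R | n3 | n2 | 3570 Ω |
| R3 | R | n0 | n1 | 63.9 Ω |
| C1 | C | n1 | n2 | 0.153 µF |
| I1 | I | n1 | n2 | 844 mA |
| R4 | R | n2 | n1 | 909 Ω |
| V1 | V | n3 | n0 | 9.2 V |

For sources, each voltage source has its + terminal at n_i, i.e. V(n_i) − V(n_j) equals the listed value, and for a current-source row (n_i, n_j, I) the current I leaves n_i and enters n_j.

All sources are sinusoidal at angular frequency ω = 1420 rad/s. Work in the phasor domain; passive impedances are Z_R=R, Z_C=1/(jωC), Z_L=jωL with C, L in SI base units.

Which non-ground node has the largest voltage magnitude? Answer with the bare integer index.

Apply KCL at each of the 3 non-ground nodes and solve the resulting linear system.
Node n1: branches {R3, C1, I1, R4} → V_1 = -32.89+2.515j
Node n2: branches {R1, R2, C1, I1, R4} → V_2 = 261.9-19.93j
Node n3: branches {R2, V1} → V_3 = 9.200+0.000j
Source currents: i(V1)=0.07080-0.005583j

2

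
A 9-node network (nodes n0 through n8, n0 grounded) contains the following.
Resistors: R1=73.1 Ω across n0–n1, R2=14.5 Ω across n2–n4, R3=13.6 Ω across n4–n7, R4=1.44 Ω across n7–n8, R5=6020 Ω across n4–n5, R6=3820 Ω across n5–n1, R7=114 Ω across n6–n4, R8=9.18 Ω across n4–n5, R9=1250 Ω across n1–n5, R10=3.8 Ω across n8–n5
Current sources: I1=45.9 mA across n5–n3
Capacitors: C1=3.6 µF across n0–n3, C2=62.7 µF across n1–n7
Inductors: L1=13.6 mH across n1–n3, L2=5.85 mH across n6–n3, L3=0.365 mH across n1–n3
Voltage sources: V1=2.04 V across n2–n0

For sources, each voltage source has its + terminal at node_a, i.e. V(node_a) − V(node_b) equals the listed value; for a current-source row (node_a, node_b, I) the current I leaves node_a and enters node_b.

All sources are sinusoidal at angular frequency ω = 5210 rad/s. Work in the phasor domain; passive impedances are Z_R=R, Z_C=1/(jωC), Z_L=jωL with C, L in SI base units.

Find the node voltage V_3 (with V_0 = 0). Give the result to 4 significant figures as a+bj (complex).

MNA unknowns: 8 node voltages V₁..V_8 plus 1 source current (V1)
R1: Y=0.01368+0.000j on G[0,1]
I1: z[5]−=0.0459, z[3]+=0.0459
R2: Y=0.06897+0.000j on G[2,4]
C1: Y=0.000+0.01876j on G[0,3]
R3: Y=0.07353+0.000j on G[4,7]
L1: Y=0.000-0.01411j on G[1,3]
L2: Y=0.000-0.03281j on G[6,3]
R4: Y=0.6944+0.000j on G[7,8]
R5: Y=0.0001661+0.000j on G[4,5]
R6: Y=0.0002618+0.000j on G[5,1]
R7: Y=0.008772+0.000j on G[6,4]
R8: Y=0.1089+0.000j on G[4,5]
L3: Y=0.000-0.5259j on G[1,3]
C2: Y=0.000+0.3267j on G[1,7]
R9: Y=0.0008000+0.000j on G[1,5]
R10: Y=0.2632+0.000j on G[8,5]
V1: row V2−V0=2.04, i_V1 at 2,0
solve → V1=1.484-0.5166j, V2=2.040+0.000j, V3=1.536-0.4452j, V4=1.625-0.3152j, V5=1.423-0.4083j, V6=1.509-0.4145j, V7=1.548-0.4610j, V8=1.513-0.4465j
aux → i_V1=-0.02865-0.02174j

1.536-0.4452j V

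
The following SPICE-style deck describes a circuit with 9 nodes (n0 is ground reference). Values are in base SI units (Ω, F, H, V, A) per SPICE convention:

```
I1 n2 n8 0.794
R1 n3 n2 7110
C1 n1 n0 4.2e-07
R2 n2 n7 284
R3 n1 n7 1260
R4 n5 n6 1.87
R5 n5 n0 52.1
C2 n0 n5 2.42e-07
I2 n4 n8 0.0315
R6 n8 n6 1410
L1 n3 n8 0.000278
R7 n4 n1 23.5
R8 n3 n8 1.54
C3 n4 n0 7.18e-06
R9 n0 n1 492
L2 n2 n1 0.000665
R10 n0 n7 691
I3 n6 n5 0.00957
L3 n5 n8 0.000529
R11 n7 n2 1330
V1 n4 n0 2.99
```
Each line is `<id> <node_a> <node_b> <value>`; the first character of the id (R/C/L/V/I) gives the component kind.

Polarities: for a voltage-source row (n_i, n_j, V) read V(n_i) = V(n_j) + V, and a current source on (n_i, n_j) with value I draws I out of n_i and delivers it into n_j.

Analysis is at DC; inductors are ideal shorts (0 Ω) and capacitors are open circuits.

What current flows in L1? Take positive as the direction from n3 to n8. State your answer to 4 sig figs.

-0.008017 A

MNA unknowns: 8 node voltages V₁..V_8 plus 4 source currents (L1, L2, L3, V1)
I1: z[2]−=0.794, z[8]+=0.794
R1: Y=0.0001406 on G[3,2]
C1: Y=0.000 on G[1,0]
R2: Y=0.003521 on G[2,7]
R3: Y=0.0007937 on G[1,7]
R4: Y=0.5348 on G[5,6]
R5: Y=0.01919 on G[5,0]
C2: Y=0.000 on G[0,5]
I2: z[4]−=0.0315, z[8]+=0.0315
R6: Y=0.0007092 on G[8,6]
L1: row V3−V8=0, i_L1 at 3,8
R7: Y=0.04255 on G[4,1]
R8: Y=0.6494 on G[3,8]
C3: Y=0.000 on G[4,0]
R9: Y=0.002033 on G[0,1]
L2: row V2−V1=0, i_L2 at 2,1
R10: Y=0.001447 on G[0,7]
I3: z[6]−=0.00957, z[5]+=0.00957
L3: row V5−V8=0, i_L3 at 5,8
R11: Y=0.0007519 on G[7,2]
V1: row V4−V0=2.99, i_V1 at 4,0
solve → V1=-14.41, V2=-14.41, V3=42.59, V4=2.990, V5=42.59, V6=42.57, V7=-11.21, V8=42.59
aux → i_L1=-0.008017, i_L2=-0.7723, i_L3=-0.8175, i_V1=-0.7720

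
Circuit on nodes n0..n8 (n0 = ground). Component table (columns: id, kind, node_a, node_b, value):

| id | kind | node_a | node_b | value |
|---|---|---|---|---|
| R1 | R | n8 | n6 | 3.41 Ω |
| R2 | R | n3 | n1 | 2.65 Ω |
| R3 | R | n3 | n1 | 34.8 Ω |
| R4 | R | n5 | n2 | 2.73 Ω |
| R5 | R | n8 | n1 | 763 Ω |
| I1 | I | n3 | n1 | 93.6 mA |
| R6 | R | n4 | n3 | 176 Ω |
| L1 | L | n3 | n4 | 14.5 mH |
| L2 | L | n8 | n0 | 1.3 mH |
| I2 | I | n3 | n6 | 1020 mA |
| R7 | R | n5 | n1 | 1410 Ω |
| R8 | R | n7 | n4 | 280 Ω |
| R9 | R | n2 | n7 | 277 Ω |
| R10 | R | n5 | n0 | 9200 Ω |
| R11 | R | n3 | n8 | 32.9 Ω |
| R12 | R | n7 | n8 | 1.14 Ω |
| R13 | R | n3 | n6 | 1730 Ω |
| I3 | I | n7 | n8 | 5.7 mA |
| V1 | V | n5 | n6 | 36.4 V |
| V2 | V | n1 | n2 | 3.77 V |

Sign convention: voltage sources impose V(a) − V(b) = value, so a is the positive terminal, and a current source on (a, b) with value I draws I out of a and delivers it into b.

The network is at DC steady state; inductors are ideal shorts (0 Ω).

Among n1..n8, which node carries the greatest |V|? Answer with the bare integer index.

MNA unknowns: 8 node voltages V₁..V_8 plus 4 source currents (L1, L2, V1, V2)
R1: Y=0.2933 on G[8,6]
R2: Y=0.3774 on G[3,1]
R3: Y=0.02874 on G[3,1]
R4: Y=0.3663 on G[5,2]
R5: Y=0.001311 on G[8,1]
I1: z[3]−=0.0936, z[1]+=0.0936
R6: Y=0.005682 on G[4,3]
L1: row V3−V4=0, i_L1 at 3,4
L2: row V8−V0=0, i_L2 at 8,0
I2: z[3]−=1.02, z[6]+=1.02
R7: Y=0.0007092 on G[5,1]
R8: Y=0.003571 on G[7,4]
R9: Y=0.003610 on G[2,7]
R10: Y=0.0001087 on G[5,0]
R11: Y=0.03040 on G[3,8]
R12: Y=0.8772 on G[7,8]
R13: Y=0.0005780 on G[3,6]
I3: z[7]−=0.0057, z[8]+=0.0057
V1: row V5−V6=36.4, i_V1 at 5,6
V2: row V1−V2=3.77, i_V2 at 1,2
solve → V1=31.05, V2=27.28, V3=26.08, V4=26.08, V5=32.90, V6=-3.502, V7=0.2102, V8=0.000
aux → i_L1=0.09240, i_L2=-0.003576, i_V1=-2.064, i_V2=-1.962

5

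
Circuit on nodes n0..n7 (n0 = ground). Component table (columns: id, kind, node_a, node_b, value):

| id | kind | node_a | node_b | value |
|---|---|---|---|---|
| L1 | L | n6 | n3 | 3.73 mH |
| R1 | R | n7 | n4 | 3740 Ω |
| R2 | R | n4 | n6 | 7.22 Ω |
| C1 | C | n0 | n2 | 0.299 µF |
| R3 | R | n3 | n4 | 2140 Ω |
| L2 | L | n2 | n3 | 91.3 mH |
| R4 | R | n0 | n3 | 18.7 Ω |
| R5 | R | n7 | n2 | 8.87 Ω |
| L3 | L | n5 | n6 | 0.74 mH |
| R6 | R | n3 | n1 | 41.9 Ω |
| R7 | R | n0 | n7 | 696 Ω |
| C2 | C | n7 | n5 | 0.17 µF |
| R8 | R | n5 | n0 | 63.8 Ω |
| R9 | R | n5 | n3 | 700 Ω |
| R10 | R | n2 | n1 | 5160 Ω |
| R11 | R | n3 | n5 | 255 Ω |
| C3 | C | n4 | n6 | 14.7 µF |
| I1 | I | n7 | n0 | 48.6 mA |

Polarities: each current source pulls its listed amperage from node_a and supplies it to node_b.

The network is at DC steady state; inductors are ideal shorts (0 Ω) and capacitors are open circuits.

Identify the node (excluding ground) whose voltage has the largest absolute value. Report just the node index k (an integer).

7

MNA unknowns: 7 node voltages V₁..V_7 plus 3 source currents (L1, L2, L3)
L1: row V6−V3=0, i_L1 at 6,3
R1: Y=0.0002674 on G[7,4]
R2: Y=0.1385 on G[4,6]
C1: Y=0.000 on G[0,2]
R3: Y=0.0004673 on G[3,4]
L2: row V2−V3=0, i_L2 at 2,3
R4: Y=0.05348 on G[0,3]
R5: Y=0.1127 on G[7,2]
L3: row V5−V6=0, i_L3 at 5,6
R6: Y=0.02387 on G[3,1]
R7: Y=0.001437 on G[0,7]
C2: Y=0.000 on G[7,5]
R8: Y=0.01567 on G[5,0]
R9: Y=0.001429 on G[5,3]
R10: Y=0.0001938 on G[2,1]
R11: Y=0.003922 on G[3,5]
C3: Y=0.000 on G[4,6]
I1: z[7]−=0.0486, z[0]+=0.0486
solve → V1=-0.6800, V2=-0.6800, V3=-0.6800, V4=-0.6808, V5=-0.6800, V6=-0.6800, V7=-1.096
aux → i_L1=0.01055, i_L2=-0.04691, i_L3=0.01066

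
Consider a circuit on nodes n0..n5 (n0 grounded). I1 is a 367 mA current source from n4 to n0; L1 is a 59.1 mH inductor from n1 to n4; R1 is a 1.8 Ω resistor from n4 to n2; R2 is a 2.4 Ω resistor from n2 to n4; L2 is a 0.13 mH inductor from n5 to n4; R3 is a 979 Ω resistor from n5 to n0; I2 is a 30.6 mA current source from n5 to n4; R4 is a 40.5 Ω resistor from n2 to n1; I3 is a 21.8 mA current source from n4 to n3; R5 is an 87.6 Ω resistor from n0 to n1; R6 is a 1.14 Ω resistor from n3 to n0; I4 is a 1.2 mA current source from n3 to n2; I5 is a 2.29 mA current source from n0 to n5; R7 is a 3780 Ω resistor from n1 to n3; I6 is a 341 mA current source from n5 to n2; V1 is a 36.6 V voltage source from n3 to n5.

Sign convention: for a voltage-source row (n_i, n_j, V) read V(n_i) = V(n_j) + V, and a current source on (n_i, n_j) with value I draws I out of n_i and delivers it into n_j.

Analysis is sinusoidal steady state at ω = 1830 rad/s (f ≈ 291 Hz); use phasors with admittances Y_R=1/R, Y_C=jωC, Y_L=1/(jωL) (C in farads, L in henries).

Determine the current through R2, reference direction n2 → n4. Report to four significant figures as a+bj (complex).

Element admittances at ω=1830 rad/s:
  I1: injects 0.367 A into n0 (from n4)
  Y(L1) = 0.000-0.009246j S between n1,n4
  Y(R1) = 0.5556+0.000j S between n4,n2
  Y(R2) = 0.4167+0.000j S between n2,n4
  Y(L2) = 0.000-4.203j S between n5,n4
  Y(R3) = 0.001021+0.000j S between n5,n0
  I2: injects 0.0306 A into n4 (from n5)
  Y(R4) = 0.02469+0.000j S between n2,n1
  I3: injects 0.0218 A into n3 (from n4)
  Y(R5) = 0.01142+0.000j S between n0,n1
  Y(R6) = 0.8772+0.000j S between n3,n0
  I4: injects 0.0012 A into n2 (from n3)
  I5: injects 0.00229 A into n5 (from n0)
  Y(R7) = 0.0002646+0.000j S between n1,n3
  I6: injects 0.341 A into n2 (from n5)
  V1: constraint V(n3)−V(n5) = 36.6
Assemble and solve the 6×6 MNA system:
  V(n1)=-25.20+2.976j  V(n2)=-36.01+0.1006j  V(n3)=-0.04520-0.03869j  V(n4)=-36.64+0.02751j  V(n5)=-36.65-0.03869j
  i(V1)=0.05360+0.03474j

0.2611+0.03043j A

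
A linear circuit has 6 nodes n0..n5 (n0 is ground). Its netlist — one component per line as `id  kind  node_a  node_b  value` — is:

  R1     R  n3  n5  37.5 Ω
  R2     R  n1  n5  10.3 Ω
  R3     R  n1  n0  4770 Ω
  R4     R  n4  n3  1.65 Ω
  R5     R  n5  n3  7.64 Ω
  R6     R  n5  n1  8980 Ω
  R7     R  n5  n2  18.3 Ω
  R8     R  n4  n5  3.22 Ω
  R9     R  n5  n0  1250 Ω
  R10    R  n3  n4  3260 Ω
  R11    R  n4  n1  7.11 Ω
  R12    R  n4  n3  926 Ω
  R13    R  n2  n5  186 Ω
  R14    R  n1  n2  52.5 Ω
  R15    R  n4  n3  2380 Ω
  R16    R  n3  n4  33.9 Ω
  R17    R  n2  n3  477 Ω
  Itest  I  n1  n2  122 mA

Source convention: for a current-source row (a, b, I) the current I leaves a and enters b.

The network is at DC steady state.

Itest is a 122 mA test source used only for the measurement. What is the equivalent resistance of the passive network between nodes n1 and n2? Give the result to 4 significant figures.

MNA unknowns: 5 node voltages V₁..V_5
R1: Y=0.02667 on G[3,5]
R2: Y=0.09709 on G[1,5]
R3: Y=0.0002096 on G[1,0]
R4: Y=0.6061 on G[4,3]
R5: Y=0.1309 on G[5,3]
R6: Y=0.0001114 on G[5,1]
R7: Y=0.05464 on G[5,2]
R8: Y=0.3106 on G[4,5]
R9: Y=0.0008000 on G[5,0]
R10: Y=0.0003067 on G[3,4]
R11: Y=0.1406 on G[4,1]
R12: Y=0.001080 on G[4,3]
R13: Y=0.005376 on G[2,5]
R14: Y=0.01905 on G[1,2]
R15: Y=0.0004202 on G[4,3]
R16: Y=0.02950 on G[3,4]
R17: Y=0.002096 on G[2,3]
Itest: z[1]−=0.122, z[2]+=0.122
solve → V1=-0.3368, V2=1.490, V3=0.01260, V4=-0.01096, V5=0.08826

R_eq = 14.97 Ω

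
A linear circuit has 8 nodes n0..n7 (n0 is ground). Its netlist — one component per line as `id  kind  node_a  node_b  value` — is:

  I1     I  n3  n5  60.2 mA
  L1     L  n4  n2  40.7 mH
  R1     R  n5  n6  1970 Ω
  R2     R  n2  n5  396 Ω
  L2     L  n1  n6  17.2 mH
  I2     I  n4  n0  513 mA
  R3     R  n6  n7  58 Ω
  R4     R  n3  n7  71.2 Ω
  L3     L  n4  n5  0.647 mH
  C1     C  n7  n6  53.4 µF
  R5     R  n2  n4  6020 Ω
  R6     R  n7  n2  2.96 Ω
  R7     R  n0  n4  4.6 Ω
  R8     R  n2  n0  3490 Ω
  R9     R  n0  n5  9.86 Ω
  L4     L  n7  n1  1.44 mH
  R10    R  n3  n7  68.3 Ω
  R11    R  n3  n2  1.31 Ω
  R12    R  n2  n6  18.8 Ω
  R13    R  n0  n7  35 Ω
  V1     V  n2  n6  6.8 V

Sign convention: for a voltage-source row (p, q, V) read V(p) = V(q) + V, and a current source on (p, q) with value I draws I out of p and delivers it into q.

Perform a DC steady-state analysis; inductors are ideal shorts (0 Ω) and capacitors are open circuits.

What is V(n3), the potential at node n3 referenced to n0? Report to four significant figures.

-1.239 V

Apply KCL at each of the 7 non-ground nodes and solve the resulting linear system.
Node n1: branches {L2, L4} → V_1 = -7.717
Node n2: branches {L1, R2, R5, R6, R8, R11, R12, V1} → V_2 = -0.9167
Node n3: branches {I1, R4, R10, R11} → V_3 = -1.239
Node n4: branches {L1, I2, L3, R5, R7} → V_4 = -0.9167
Node n5: branches {I1, R1, R2, L3, R9} → V_5 = -0.9167
Node n6: branches {R1, L2, R3, C1, R12, V1} → V_6 = -7.717
Node n7: branches {R3, R4, C1, R6, L4, R10, R13} → V_7 = -7.717
Source currents: i(L1)=-0.1640, i(L2)=2.704, i(L3)=-0.1497, i(L4)=2.704, i(V1)=-3.069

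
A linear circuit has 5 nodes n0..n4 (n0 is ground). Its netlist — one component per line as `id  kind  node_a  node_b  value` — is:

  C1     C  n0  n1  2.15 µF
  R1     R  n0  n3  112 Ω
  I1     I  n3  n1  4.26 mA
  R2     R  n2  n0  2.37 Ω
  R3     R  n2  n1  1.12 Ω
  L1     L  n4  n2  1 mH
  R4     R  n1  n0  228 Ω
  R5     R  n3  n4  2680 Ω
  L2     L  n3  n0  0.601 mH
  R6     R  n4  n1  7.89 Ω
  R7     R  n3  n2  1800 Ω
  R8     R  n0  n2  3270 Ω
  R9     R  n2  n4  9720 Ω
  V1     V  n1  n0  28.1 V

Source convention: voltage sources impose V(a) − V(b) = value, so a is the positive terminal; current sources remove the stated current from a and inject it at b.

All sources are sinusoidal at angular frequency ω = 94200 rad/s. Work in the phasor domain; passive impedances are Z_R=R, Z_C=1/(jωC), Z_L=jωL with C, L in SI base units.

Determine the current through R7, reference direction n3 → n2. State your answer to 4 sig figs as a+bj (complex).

-0.01038+0.0004448j A

Element admittances at ω=94200 rad/s:
  Y(C1) = 0.000+0.2025j S between n0,n1
  Y(R1) = 0.008929+0.000j S between n0,n3
  I1: injects 0.00426 A into n1 (from n3)
  Y(R2) = 0.4219+0.000j S between n2,n0
  Y(R3) = 0.8929+0.000j S between n2,n1
  Y(L1) = 0.000-0.01062j S between n4,n2
  Y(R4) = 0.004386+0.000j S between n1,n0
  Y(R5) = 0.0003731+0.000j S between n3,n4
  Y(L2) = 0.000-0.01766j S between n3,n0
  Y(R6) = 0.1267+0.000j S between n4,n1
  Y(R7) = 0.0005556+0.000j S between n3,n2
  Y(R8) = 0.0003058+0.000j S between n0,n2
  Y(R9) = 0.0001029+0.000j S between n2,n4
  V1: constraint V(n1)−V(n0) = 28.1
Assemble and solve the 5×5 MNA system:
  V(n1)=28.10+0.000j  V(n2)=19.08-0.07117j  V(n3)=0.3937+0.7295j  V(n4)=27.94+0.7419j
  i(V1)=-8.195-5.661j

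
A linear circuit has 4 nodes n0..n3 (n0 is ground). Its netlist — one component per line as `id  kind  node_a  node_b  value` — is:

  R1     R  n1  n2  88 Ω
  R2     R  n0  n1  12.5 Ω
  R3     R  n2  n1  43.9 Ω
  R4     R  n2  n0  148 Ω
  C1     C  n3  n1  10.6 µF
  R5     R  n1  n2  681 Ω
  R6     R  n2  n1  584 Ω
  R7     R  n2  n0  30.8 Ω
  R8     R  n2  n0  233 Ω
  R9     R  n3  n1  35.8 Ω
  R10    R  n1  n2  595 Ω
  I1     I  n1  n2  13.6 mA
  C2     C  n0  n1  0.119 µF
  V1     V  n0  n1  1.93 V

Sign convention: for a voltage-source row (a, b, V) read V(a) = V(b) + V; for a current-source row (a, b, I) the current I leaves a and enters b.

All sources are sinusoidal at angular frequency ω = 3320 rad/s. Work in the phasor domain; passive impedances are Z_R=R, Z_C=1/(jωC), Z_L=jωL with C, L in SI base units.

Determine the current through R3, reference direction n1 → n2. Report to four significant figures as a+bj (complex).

MNA unknowns: 3 node voltages V₁..V_3 plus 1 source current (V1)
R1: Y=0.01136+0.000j on G[1,2]
R2: Y=0.08000+0.000j on G[0,1]
R3: Y=0.02278+0.000j on G[2,1]
R4: Y=0.006757+0.000j on G[2,0]
C1: Y=0.000+0.03519j on G[3,1]
R5: Y=0.001468+0.000j on G[1,2]
R6: Y=0.001712+0.000j on G[2,1]
R7: Y=0.03247+0.000j on G[2,0]
R8: Y=0.004292+0.000j on G[2,0]
R9: Y=0.02793+0.000j on G[3,1]
R10: Y=0.001681+0.000j on G[1,2]
I1: z[1]−=0.0136, z[2]+=0.0136
C2: Y=0.000+0.0003951j on G[0,1]
V1: row V0−V1=1.93, i_V1 at 0,1
solve → V1=-1.930+0.000j, V2=-0.7474+0.000j, V3=-1.930+0.000j
aux → i_V1=-0.1869-0.0007625j

-0.02694+0.000j A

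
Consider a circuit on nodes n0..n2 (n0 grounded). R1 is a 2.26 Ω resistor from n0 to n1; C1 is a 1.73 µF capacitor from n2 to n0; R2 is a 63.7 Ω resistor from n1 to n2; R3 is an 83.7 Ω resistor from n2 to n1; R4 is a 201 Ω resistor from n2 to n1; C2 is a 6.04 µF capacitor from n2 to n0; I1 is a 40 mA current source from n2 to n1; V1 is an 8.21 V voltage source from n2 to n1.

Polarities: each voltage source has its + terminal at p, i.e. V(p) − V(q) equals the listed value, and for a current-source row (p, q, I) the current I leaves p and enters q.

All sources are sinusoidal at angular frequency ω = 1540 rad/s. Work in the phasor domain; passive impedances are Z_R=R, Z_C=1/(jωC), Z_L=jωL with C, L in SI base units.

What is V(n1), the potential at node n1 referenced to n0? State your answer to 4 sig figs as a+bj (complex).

-0.006000-0.2219j V

Element admittances at ω=1540 rad/s:
  Y(R1) = 0.4425+0.000j S between n0,n1
  Y(C1) = 0.000+0.002664j S between n2,n0
  Y(R2) = 0.01570+0.000j S between n1,n2
  Y(R3) = 0.01195+0.000j S between n2,n1
  Y(R4) = 0.004975+0.000j S between n2,n1
  Y(C2) = 0.000+0.009302j S between n2,n0
  I1: injects 0.04 A into n1 (from n2)
  V1: constraint V(n2)−V(n1) = 8.21
Assemble and solve the 3×3 MNA system:
  V(n1)=-0.006000-0.2219j  V(n2)=8.204-0.2219j
  i(V1)=-0.3105-0.09817j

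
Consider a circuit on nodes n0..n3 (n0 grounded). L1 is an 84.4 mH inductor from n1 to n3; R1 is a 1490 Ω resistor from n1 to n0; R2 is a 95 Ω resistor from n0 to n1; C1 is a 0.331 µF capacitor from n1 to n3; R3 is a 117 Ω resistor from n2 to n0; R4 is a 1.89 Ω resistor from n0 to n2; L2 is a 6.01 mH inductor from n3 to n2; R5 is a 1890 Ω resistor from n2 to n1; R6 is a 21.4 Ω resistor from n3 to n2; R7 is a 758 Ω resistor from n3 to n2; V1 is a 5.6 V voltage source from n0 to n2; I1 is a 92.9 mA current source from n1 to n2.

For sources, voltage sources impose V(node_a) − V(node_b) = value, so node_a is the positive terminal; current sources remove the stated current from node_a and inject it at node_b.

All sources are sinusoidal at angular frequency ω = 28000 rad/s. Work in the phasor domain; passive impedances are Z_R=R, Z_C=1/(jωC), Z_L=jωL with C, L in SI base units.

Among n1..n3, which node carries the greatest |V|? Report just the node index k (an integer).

MNA unknowns: 3 node voltages V₁..V_3 plus 1 source current (V1)
L1: Y=0.000-0.0004232j on G[1,3]
R1: Y=0.0006711+0.000j on G[1,0]
R2: Y=0.01053+0.000j on G[0,1]
C1: Y=0.000+0.009268j on G[1,3]
R3: Y=0.008547+0.000j on G[2,0]
R4: Y=0.5291+0.000j on G[0,2]
L2: Y=0.000-0.005942j on G[3,2]
R5: Y=0.0005291+0.000j on G[2,1]
R6: Y=0.04673+0.000j on G[3,2]
R7: Y=0.001319+0.000j on G[3,2]
V1: row V0−V2=5.6, i_V1 at 0,2
I1: z[1]−=0.0929, z[2]+=0.0929
solve → V1=-7.182+1.037j, V2=-5.600+0.000j, V3=-5.808-0.2788j
aux → i_V1=-3.091+0.01161j

1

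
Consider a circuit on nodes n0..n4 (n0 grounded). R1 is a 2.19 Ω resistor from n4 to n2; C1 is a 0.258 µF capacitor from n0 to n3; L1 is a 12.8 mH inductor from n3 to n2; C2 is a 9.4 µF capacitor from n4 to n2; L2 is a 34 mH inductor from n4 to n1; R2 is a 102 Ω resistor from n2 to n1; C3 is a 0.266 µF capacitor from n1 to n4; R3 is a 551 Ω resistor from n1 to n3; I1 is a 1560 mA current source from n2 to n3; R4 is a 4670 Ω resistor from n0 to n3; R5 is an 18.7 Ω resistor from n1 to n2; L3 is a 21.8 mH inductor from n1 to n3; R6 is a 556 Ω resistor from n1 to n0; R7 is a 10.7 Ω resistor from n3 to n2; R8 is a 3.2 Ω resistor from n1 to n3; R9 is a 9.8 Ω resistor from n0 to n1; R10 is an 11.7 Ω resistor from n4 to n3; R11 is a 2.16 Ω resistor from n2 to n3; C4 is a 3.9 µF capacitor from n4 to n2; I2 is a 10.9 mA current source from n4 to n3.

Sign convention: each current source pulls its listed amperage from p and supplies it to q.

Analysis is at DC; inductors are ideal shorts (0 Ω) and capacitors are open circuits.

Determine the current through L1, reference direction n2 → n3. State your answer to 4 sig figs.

-1.560 A

MNA unknowns: 4 node voltages V₁..V_4 plus 3 source currents (L1, L2, L3)
R1: Y=0.4566 on G[4,2]
C1: Y=0.000 on G[0,3]
L1: row V3−V2=0, i_L1 at 3,2
C2: Y=0.000 on G[4,2]
L2: row V4−V1=0, i_L2 at 4,1
R2: Y=0.009804 on G[2,1]
C3: Y=0.000 on G[1,4]
R3: Y=0.001815 on G[1,3]
I1: z[2]−=1.56, z[3]+=1.56
R4: Y=0.0002141 on G[0,3]
R5: Y=0.05348 on G[1,2]
L3: row V1−V3=0, i_L3 at 1,3
R6: Y=0.001799 on G[1,0]
R7: Y=0.09346 on G[3,2]
R8: Y=0.3125 on G[1,3]
R9: Y=0.1020 on G[0,1]
R10: Y=0.08547 on G[4,3]
R11: Y=0.4630 on G[2,3]
C4: Y=0.000 on G[4,2]
I2: z[4]−=0.0109, z[3]+=0.0109
solve → V1=0.000, V2=0.000, V3=0.000, V4=0.000
aux → i_L1=1.560, i_L2=-0.01090, i_L3=-0.01090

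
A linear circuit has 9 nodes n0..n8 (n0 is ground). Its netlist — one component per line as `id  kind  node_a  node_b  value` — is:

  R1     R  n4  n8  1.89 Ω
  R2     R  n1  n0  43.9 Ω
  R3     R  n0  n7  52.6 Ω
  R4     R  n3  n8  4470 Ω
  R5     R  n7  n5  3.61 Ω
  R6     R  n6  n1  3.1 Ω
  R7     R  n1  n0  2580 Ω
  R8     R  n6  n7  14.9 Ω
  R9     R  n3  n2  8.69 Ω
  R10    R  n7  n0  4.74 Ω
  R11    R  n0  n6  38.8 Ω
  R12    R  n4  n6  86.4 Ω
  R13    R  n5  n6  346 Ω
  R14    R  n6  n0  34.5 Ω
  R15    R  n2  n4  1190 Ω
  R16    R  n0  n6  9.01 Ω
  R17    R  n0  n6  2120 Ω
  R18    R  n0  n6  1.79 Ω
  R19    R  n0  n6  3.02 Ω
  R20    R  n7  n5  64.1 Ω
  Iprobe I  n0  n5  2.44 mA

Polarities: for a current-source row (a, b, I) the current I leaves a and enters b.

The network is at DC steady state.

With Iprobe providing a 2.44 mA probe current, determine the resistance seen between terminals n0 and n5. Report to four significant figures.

MNA unknowns: 8 node voltages V₁..V_8
R1: Y=0.5291 on G[4,8]
R2: Y=0.02278 on G[1,0]
R3: Y=0.01901 on G[0,7]
R4: Y=0.0002237 on G[3,8]
R5: Y=0.2770 on G[7,5]
R6: Y=0.3226 on G[6,1]
R7: Y=0.0003876 on G[1,0]
R8: Y=0.06711 on G[6,7]
R9: Y=0.1151 on G[3,2]
R10: Y=0.2110 on G[7,0]
R11: Y=0.02577 on G[0,6]
R12: Y=0.01157 on G[4,6]
R13: Y=0.002890 on G[5,6]
R14: Y=0.02899 on G[6,0]
R15: Y=0.0008403 on G[2,4]
R16: Y=0.1110 on G[0,6]
R17: Y=0.0004717 on G[0,6]
R18: Y=0.5587 on G[0,6]
R19: Y=0.3311 on G[0,6]
R20: Y=0.01560 on G[7,5]
Iprobe: z[0]−=0.00244, z[5]+=0.00244
solve → V1=0.0004845, V2=0.0005193, V3=0.0005193, V4=0.0005193, V5=0.01636, V6=0.0005193, V7=0.008176, V8=0.0005193

R_eq = 6.704 Ω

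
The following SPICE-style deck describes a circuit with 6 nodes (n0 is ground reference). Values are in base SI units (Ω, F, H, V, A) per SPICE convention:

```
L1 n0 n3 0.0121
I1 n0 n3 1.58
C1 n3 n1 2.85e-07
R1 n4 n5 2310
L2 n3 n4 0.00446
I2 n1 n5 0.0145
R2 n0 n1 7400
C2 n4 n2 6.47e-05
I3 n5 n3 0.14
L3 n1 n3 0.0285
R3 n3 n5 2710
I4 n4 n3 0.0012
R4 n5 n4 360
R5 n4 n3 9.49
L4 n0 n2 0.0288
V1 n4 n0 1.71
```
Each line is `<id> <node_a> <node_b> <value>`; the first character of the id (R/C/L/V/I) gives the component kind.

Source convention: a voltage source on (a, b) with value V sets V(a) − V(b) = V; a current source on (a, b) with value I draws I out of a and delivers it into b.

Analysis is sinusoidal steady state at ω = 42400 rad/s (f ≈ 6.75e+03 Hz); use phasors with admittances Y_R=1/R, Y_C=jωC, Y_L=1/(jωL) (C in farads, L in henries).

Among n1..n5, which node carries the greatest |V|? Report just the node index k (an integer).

Element admittances at ω=42400 rad/s:
  Y(L1) = 0.000-0.001949j S between n0,n3
  I1: injects 1.58 A into n3 (from n0)
  Y(C1) = 0.000+0.01208j S between n3,n1
  Y(R1) = 0.0004329+0.000j S between n4,n5
  Y(L2) = 0.000-0.005288j S between n3,n4
  I2: injects 0.0145 A into n5 (from n1)
  Y(R2) = 0.0001351+0.000j S between n0,n1
  Y(C2) = 0.000+2.743j S between n4,n2
  I3: injects 0.14 A into n3 (from n5)
  Y(L3) = 0.000-0.0008275j S between n1,n3
  Y(R3) = 0.0003690+0.000j S between n3,n5
  I4: injects 0.0012 A into n3 (from n4)
  Y(R4) = 0.002778+0.000j S between n5,n4
  Y(R5) = 0.1054+0.000j S between n4,n3
  Y(L4) = 0.000-0.0008189j S between n0,n2
  V1: constraint V(n4)−V(n0) = 1.71
Assemble and solve the 6×6 MNA system:
  V(n1)=17.60+2.618j  V(n2)=1.711+0.000j  V(n3)=17.63+1.118j  V(n4)=1.710+0.000j  V(n5)=-31.71+0.1153j
  i(V1)=1.575+0.03542j

5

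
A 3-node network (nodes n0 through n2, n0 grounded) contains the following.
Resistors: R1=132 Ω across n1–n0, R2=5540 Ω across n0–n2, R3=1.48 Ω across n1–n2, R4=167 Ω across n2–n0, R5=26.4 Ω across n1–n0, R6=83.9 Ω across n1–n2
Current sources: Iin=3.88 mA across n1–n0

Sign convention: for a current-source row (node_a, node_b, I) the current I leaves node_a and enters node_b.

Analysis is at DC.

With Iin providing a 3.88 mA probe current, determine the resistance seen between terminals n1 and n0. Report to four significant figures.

R_eq = 19.39 Ω

Apply KCL at each of the 2 non-ground nodes and solve the resulting linear system.
Node n1: branches {R1, R3, R5, R6, Iin} → V_1 = -0.07524
Node n2: branches {R2, R3, R4, R6} → V_2 = -0.07457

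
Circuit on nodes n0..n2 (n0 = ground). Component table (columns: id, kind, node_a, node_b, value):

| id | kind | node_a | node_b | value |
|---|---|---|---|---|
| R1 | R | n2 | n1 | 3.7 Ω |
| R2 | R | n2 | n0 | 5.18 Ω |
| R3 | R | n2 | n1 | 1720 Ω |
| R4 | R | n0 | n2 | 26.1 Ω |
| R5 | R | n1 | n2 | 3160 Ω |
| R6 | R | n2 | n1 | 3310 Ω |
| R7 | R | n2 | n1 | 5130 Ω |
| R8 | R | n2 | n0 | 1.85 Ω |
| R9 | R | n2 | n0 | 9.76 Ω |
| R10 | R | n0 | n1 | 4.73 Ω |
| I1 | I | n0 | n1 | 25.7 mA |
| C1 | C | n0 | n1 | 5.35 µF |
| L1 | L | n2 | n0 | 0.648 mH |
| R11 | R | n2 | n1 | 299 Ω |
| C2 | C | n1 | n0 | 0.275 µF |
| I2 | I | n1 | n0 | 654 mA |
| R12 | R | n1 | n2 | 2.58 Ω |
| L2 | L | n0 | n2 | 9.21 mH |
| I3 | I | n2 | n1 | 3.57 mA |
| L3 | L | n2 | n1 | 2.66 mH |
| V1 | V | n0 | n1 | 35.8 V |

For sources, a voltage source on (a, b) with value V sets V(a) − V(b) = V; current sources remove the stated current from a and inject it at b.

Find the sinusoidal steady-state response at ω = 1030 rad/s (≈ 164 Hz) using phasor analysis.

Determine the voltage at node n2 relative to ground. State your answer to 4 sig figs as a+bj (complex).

Element admittances at ω=1030 rad/s:
  Y(R1) = 0.2703+0.000j S between n2,n1
  Y(R2) = 0.1931+0.000j S between n2,n0
  Y(R3) = 0.0005814+0.000j S between n2,n1
  Y(R4) = 0.03831+0.000j S between n0,n2
  Y(R5) = 0.0003165+0.000j S between n1,n2
  Y(R6) = 0.0003021+0.000j S between n2,n1
  Y(R7) = 0.0001949+0.000j S between n2,n1
  Y(R8) = 0.5405+0.000j S between n2,n0
  Y(R9) = 0.1025+0.000j S between n2,n0
  Y(R10) = 0.2114+0.000j S between n0,n1
  I1: injects 0.0257 A into n1 (from n0)
  Y(C1) = 0.000+0.005510j S between n0,n1
  Y(L1) = 0.000-1.498j S between n2,n0
  Y(R11) = 0.003344+0.000j S between n2,n1
  Y(C2) = 0.000+0.0002833j S between n1,n0
  I2: injects 0.654 A into n0 (from n1)
  Y(R12) = 0.3876+0.000j S between n1,n2
  Y(L2) = 0.000-0.1054j S between n0,n2
  I3: injects 0.00357 A into n1 (from n2)
  Y(L3) = 0.000-0.3650j S between n2,n1
  V1: constraint V(n0)−V(n1) = 35.8
Assemble and solve the 3×3 MNA system:
  V(n1)=-35.80+0.000j  V(n2)=-9.969-4.268j
  i(V1)=-22.50+12.05j

-9.969-4.268j V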